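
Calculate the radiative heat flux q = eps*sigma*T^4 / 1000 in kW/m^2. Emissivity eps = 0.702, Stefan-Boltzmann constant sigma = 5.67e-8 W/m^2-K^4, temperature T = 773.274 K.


T^4 = 3.5755e+11
q = 0.702 * 5.67e-8 * 3.5755e+11 / 1000 = 14.232 kW/m^2

14.232 kW/m^2


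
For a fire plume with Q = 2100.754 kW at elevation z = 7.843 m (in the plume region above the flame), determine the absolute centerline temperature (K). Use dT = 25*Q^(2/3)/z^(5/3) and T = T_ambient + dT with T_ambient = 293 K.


Q^(2/3) = 164.03
z^(5/3) = 30.960
dT = 25 * 164.03 / 30.960 = 132.45 K
T = 293 + 132.45 = 425.45 K

425.45 K


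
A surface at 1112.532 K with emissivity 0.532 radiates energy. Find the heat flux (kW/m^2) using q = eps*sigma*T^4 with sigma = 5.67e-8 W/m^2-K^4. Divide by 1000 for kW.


T^4 = 1.5320e+12
q = 0.532 * 5.67e-8 * 1.5320e+12 / 1000 = 46.211 kW/m^2

46.211 kW/m^2


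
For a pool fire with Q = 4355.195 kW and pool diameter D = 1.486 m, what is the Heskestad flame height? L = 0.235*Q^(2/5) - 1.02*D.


Q^(2/5) = 28.550
0.235 * Q^(2/5) = 6.7092
1.02 * D = 1.5157
L = 5.1935 m

5.1935 m


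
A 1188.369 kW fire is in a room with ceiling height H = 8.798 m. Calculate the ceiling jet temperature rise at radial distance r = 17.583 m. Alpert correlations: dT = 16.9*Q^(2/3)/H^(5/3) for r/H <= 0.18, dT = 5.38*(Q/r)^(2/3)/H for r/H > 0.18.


r/H = 17.583 / 8.798 = 1.9985
r/H > 0.18, so dT = 5.38*(Q/r)^(2/3)/H
Q/r = 67.586
(Q/r)^(2/3) = 16.592
dT = 5.38 * 16.592 / 8.798 = 10.146 K

10.146 K


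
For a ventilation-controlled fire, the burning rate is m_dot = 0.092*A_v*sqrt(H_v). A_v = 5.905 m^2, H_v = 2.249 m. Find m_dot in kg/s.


sqrt(H_v) = 1.4997
m_dot = 0.092 * 5.905 * 1.4997 = 0.81471 kg/s

0.81471 kg/s


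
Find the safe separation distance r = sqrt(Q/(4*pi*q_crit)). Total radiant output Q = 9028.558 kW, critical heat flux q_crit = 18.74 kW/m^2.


4*pi*q_crit = 235.49
Q/(4*pi*q_crit) = 38.339
r = sqrt(38.339) = 6.1918 m

6.1918 m


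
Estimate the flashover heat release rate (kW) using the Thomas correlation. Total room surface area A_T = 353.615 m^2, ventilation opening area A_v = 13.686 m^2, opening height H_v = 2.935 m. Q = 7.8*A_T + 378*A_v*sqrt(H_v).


7.8*A_T = 2758.197
sqrt(H_v) = 1.7132
378*A_v*sqrt(H_v) = 8862.8
Q = 2758.197 + 8862.8 = 11621 kW

11621 kW


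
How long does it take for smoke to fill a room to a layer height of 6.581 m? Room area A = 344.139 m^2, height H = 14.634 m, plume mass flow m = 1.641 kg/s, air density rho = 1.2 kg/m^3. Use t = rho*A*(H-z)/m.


H - z = 8.053 m
t = 1.2 * 344.139 * 8.053 / 1.641 = 2026.6 s

2026.6 s


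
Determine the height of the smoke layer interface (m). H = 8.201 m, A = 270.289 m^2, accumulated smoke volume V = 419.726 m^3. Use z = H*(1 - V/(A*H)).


V/(A*H) = 0.18935
1 - 0.18935 = 0.81065
z = 8.201 * 0.81065 = 6.6481 m

6.6481 m


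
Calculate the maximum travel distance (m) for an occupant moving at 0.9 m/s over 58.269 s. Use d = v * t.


d = 0.9 * 58.269 = 52.442 m

52.442 m


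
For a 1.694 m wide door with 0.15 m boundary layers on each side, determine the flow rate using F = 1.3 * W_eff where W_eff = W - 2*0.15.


W_eff = 1.694 - 0.30 = 1.394 m
F = 1.3 * 1.394 = 1.8122 persons/s

1.8122 persons/s


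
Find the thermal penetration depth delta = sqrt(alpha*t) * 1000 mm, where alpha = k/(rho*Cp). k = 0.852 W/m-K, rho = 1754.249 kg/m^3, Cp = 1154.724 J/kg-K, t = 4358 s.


alpha = 0.852 / (1754.249 * 1154.724) = 4.2060e-07 m^2/s
alpha * t = 0.0018330
delta = sqrt(0.0018330) * 1000 = 42.813 mm

42.813 mm


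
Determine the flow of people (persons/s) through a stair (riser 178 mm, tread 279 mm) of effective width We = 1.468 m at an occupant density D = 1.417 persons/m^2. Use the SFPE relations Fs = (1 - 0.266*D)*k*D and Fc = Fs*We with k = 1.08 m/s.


1 - 0.266*D = 1 - 0.266*1.417 = 0.62308
Fs = 0.62308 * 1.08 * 1.417 = 0.95353 persons/(s*m)
Fc = 0.95353 * 1.468 = 1.3998 persons/s

1.3998 persons/s


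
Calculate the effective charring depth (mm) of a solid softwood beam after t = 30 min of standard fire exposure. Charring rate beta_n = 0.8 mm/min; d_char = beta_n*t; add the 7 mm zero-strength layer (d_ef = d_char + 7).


d_char = 0.8 * 30 = 24 mm
d_ef = 24 + 1.0*7 = 31 mm

31 mm


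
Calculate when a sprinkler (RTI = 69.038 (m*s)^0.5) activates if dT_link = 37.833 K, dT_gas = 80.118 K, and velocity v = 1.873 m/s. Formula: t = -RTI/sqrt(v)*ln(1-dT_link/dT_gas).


dT_link/dT_gas = 0.47222
ln(1 - 0.47222) = -0.63907
t = -69.038 / sqrt(1.873) * -0.63907 = 32.238 s

32.238 s


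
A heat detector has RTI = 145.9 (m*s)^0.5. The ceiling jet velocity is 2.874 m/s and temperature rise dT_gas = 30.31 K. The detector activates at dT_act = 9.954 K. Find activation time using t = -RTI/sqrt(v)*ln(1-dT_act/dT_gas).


dT_act/dT_gas = 0.32841
ln(1 - 0.32841) = -0.39810
t = -145.9 / sqrt(2.874) * -0.39810 = 34.261 s

34.261 s


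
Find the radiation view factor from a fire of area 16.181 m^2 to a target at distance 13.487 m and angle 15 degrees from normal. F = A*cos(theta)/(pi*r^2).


cos(15 deg) = 0.96593
pi*r^2 = 571.45
F = 16.181 * 0.96593 / 571.45 = 0.027351

0.027351


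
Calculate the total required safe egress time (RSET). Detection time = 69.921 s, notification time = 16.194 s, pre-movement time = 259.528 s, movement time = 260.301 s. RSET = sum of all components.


Total = 69.921 + 16.194 + 259.528 + 260.301 = 605.944 s

605.944 s


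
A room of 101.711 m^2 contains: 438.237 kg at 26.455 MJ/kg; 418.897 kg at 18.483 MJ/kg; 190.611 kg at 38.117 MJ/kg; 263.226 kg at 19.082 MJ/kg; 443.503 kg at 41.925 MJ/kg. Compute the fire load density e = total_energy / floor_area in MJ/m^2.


Total energy = 438.237*26.455 + 418.897*18.483 + 190.611*38.117 + 263.226*19.082 + 443.503*41.925
= 11593.56 + 7742.473 + 7265.519 + 5022.879 + 18593.86
= 50218.29 MJ
e = 50218.29 / 101.711 = 493.74 MJ/m^2

493.74 MJ/m^2


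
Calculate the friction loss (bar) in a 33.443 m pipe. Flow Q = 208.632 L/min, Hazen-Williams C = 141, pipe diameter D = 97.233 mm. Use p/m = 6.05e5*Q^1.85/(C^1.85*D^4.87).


Q^1.85 = 19537
C^1.85 = 9463.6
D^4.87 = 4.7935e+09
p/m = 0.00026056 bar/m
p_total = 0.00026056 * 33.443 = 0.0087138 bar

0.0087138 bar


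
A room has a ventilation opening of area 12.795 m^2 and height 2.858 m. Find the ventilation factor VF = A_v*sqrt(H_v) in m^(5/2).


sqrt(H_v) = 1.6906
VF = 12.795 * 1.6906 = 21.631 m^(5/2)

21.631 m^(5/2)


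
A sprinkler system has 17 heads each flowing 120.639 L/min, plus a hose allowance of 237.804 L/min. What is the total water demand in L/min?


Sprinkler demand = 17 * 120.639 = 2050.863 L/min
Total = 2050.863 + 237.804 = 2288.667 L/min

2288.667 L/min


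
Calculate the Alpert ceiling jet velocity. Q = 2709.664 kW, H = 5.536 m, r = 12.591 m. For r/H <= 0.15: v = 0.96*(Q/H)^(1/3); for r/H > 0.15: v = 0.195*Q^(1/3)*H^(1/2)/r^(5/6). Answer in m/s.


r/H = 12.591 / 5.536 = 2.2744
r/H > 0.15, so v = 0.195*Q^(1/3)*H^(1/2)/r^(5/6)
Q^(1/3) = 13.941
H^(1/2) = 2.3529
r^(5/6) = 8.2550
v = 0.195 * 13.941 * 2.3529 / 8.2550 = 0.77486 m/s

0.77486 m/s


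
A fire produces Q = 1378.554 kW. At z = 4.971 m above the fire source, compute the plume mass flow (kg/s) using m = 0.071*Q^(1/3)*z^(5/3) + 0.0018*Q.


Q^(1/3) = 11.129
z^(5/3) = 14.479
First term = 0.071 * 11.129 * 14.479 = 11.441
Second term = 0.0018 * 1378.554 = 2.4814
m = 13.923 kg/s

13.923 kg/s


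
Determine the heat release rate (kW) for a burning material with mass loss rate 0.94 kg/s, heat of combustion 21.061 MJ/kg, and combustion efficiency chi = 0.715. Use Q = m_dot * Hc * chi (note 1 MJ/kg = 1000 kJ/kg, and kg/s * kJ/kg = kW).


Hc = 21.061 MJ/kg = 21.061 * 1000 kJ/kg = 21061 kJ/kg
Q = 0.94 kg/s * 21061 kJ/kg * 0.715 = 14155 kW

14155 kW


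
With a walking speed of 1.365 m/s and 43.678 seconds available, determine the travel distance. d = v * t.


d = 1.365 * 43.678 = 59.620 m

59.620 m


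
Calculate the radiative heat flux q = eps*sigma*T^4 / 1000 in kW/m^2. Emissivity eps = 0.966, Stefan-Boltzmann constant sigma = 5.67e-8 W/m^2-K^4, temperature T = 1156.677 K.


T^4 = 1.7900e+12
q = 0.966 * 5.67e-8 * 1.7900e+12 / 1000 = 98.041 kW/m^2

98.041 kW/m^2


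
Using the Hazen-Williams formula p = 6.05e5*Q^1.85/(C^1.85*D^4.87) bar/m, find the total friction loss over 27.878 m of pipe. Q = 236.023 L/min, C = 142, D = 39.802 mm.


Q^1.85 = 24545
C^1.85 = 9588.1
D^4.87 = 6.1878e+07
p/m = 0.025029 bar/m
p_total = 0.025029 * 27.878 = 0.69777 bar

0.69777 bar


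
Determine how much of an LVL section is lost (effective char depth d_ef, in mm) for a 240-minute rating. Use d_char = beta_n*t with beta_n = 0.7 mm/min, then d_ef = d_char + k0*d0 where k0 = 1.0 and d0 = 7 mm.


d_char = 0.7 * 240 = 168 mm
d_ef = 168 + 1.0*7 = 175 mm

175 mm


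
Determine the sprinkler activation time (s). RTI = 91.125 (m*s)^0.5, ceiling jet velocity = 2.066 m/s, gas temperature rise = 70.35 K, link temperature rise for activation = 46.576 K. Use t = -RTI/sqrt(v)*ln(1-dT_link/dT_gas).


dT_link/dT_gas = 0.66206
ln(1 - 0.66206) = -1.0849
t = -91.125 / sqrt(2.066) * -1.0849 = 68.779 s

68.779 s


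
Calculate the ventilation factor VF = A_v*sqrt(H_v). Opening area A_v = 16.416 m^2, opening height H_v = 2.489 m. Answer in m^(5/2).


sqrt(H_v) = 1.5777
VF = 16.416 * 1.5777 = 25.899 m^(5/2)

25.899 m^(5/2)


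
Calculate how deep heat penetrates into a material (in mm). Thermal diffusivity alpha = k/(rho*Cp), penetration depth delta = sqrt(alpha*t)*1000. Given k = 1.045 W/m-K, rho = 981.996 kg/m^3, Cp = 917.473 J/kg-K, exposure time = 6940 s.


alpha = 1.045 / (981.996 * 917.473) = 1.1599e-06 m^2/s
alpha * t = 0.0080496
delta = sqrt(0.0080496) * 1000 = 89.719 mm

89.719 mm


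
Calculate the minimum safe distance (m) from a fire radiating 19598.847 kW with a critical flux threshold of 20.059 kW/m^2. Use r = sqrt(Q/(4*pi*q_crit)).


4*pi*q_crit = 252.07
Q/(4*pi*q_crit) = 77.752
r = sqrt(77.752) = 8.8177 m

8.8177 m


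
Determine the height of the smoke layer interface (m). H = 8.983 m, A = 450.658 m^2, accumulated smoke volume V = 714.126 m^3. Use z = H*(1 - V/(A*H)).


V/(A*H) = 0.17640
1 - 0.17640 = 0.82360
z = 8.983 * 0.82360 = 7.3984 m

7.3984 m


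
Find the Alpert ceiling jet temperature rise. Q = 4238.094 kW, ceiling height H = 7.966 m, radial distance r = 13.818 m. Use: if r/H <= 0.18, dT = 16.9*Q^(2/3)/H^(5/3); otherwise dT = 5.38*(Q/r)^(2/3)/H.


r/H = 13.818 / 7.966 = 1.7346
r/H > 0.18, so dT = 5.38*(Q/r)^(2/3)/H
Q/r = 306.71
(Q/r)^(2/3) = 45.480
dT = 5.38 * 45.480 / 7.966 = 30.716 K

30.716 K


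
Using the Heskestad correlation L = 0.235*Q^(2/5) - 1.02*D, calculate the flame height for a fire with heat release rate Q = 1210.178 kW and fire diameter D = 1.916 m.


Q^(2/5) = 17.106
0.235 * Q^(2/5) = 4.0198
1.02 * D = 1.9543
L = 2.0655 m

2.0655 m


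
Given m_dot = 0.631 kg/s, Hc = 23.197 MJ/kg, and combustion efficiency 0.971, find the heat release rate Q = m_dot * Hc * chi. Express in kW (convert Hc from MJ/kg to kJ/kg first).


Hc = 23.197 MJ/kg = 23.197 * 1000 kJ/kg = 23197 kJ/kg
Q = 0.631 kg/s * 23197 kJ/kg * 0.971 = 14213 kW

14213 kW


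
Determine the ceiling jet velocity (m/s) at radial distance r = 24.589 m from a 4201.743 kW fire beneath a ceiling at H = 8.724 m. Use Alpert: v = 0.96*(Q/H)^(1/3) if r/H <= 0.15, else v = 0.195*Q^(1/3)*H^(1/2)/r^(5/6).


r/H = 24.589 / 8.724 = 2.8185
r/H > 0.15, so v = 0.195*Q^(1/3)*H^(1/2)/r^(5/6)
Q^(1/3) = 16.137
H^(1/2) = 2.9536
r^(5/6) = 14.420
v = 0.195 * 16.137 * 2.9536 / 14.420 = 0.64454 m/s

0.64454 m/s


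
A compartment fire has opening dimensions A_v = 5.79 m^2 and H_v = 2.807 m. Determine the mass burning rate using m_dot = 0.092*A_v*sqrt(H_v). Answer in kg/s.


sqrt(H_v) = 1.6754
m_dot = 0.092 * 5.79 * 1.6754 = 0.89246 kg/s

0.89246 kg/s


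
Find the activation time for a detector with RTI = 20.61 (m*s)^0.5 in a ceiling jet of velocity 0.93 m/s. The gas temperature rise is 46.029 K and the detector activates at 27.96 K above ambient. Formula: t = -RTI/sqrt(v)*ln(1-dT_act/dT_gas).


dT_act/dT_gas = 0.60744
ln(1 - 0.60744) = -0.93507
t = -20.61 / sqrt(0.93) * -0.93507 = 19.984 s

19.984 s


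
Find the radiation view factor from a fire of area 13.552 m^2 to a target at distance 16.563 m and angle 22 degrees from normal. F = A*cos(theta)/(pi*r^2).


cos(22 deg) = 0.92718
pi*r^2 = 861.84
F = 13.552 * 0.92718 / 861.84 = 0.014579

0.014579


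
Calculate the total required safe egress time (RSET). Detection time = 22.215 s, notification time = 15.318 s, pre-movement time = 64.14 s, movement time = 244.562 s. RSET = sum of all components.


Total = 22.215 + 15.318 + 64.14 + 244.562 = 346.235 s

346.235 s


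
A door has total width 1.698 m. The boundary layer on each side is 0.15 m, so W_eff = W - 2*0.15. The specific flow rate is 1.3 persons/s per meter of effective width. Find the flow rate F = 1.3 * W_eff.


W_eff = 1.698 - 0.30 = 1.398 m
F = 1.3 * 1.398 = 1.8174 persons/s

1.8174 persons/s


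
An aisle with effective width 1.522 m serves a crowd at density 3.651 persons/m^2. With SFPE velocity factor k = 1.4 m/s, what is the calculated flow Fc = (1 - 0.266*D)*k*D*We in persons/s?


1 - 0.266*D = 1 - 0.266*3.651 = 0.028834
Fs = 0.028834 * 1.4 * 3.651 = 0.14738 persons/(s*m)
Fc = 0.14738 * 1.522 = 0.22432 persons/s

0.22432 persons/s


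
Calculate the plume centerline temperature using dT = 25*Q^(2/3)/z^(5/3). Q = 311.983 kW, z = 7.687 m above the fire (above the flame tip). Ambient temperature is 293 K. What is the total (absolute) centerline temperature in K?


Q^(2/3) = 46.000
z^(5/3) = 29.941
dT = 25 * 46.000 / 29.941 = 38.409 K
T = 293 + 38.409 = 331.41 K

331.41 K


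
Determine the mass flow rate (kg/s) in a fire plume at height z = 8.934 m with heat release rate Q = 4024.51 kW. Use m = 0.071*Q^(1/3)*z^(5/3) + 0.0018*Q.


Q^(1/3) = 15.906
z^(5/3) = 38.466
First term = 0.071 * 15.906 * 38.466 = 43.442
Second term = 0.0018 * 4024.51 = 7.2441
m = 50.686 kg/s

50.686 kg/s


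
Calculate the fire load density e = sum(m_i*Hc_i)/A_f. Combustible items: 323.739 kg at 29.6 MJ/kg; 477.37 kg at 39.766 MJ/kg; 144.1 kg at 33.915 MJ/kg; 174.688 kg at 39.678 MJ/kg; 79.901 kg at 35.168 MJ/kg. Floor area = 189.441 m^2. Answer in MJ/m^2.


Total energy = 323.739*29.6 + 477.37*39.766 + 144.1*33.915 + 174.688*39.678 + 79.901*35.168
= 9582.674 + 18983.10 + 4887.151 + 6931.270 + 2809.958
= 43194.15 MJ
e = 43194.15 / 189.441 = 228.01 MJ/m^2

228.01 MJ/m^2


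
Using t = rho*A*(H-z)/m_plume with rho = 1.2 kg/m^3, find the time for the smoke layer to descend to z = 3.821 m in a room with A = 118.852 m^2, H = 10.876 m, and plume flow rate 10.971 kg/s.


H - z = 7.055 m
t = 1.2 * 118.852 * 7.055 / 10.971 = 91.715 s

91.715 s


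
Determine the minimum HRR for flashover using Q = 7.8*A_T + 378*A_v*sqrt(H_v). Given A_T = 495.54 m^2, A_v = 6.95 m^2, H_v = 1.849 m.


7.8*A_T = 3865.212
sqrt(H_v) = 1.3598
378*A_v*sqrt(H_v) = 3572.3
Q = 3865.212 + 3572.3 = 7437.5 kW

7437.5 kW


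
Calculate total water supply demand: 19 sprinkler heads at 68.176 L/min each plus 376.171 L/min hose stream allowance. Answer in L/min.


Sprinkler demand = 19 * 68.176 = 1295.344 L/min
Total = 1295.344 + 376.171 = 1671.515 L/min

1671.515 L/min


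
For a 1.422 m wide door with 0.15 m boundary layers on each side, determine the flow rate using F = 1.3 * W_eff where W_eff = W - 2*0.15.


W_eff = 1.422 - 0.30 = 1.122 m
F = 1.3 * 1.122 = 1.4586 persons/s

1.4586 persons/s


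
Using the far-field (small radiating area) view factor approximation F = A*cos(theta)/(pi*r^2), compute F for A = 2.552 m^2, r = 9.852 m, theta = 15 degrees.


cos(15 deg) = 0.96593
pi*r^2 = 304.93
F = 2.552 * 0.96593 / 304.93 = 0.0080840

0.0080840


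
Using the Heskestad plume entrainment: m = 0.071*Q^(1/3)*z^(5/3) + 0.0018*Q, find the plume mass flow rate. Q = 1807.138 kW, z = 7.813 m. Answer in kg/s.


Q^(1/3) = 12.180
z^(5/3) = 30.763
First term = 0.071 * 12.180 * 30.763 = 26.604
Second term = 0.0018 * 1807.138 = 3.2528
m = 29.857 kg/s

29.857 kg/s


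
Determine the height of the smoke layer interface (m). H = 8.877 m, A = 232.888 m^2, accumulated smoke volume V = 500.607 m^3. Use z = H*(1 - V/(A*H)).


V/(A*H) = 0.24215
1 - 0.24215 = 0.75785
z = 8.877 * 0.75785 = 6.7274 m

6.7274 m


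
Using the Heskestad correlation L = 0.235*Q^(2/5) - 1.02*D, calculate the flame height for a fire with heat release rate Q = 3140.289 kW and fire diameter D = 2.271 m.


Q^(2/5) = 25.049
0.235 * Q^(2/5) = 5.8865
1.02 * D = 2.3164
L = 3.5701 m

3.5701 m


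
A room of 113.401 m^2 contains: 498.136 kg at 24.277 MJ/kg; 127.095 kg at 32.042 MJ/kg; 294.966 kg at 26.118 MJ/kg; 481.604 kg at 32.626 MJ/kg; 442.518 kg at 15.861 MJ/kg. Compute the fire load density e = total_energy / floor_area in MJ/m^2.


Total energy = 498.136*24.277 + 127.095*32.042 + 294.966*26.118 + 481.604*32.626 + 442.518*15.861
= 12093.25 + 4072.378 + 7703.922 + 15712.81 + 7018.778
= 46601.14 MJ
e = 46601.14 / 113.401 = 410.94 MJ/m^2

410.94 MJ/m^2


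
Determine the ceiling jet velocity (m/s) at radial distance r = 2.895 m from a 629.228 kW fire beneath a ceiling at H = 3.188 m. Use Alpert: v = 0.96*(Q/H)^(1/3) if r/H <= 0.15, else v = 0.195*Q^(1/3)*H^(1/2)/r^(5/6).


r/H = 2.895 / 3.188 = 0.90809
r/H > 0.15, so v = 0.195*Q^(1/3)*H^(1/2)/r^(5/6)
Q^(1/3) = 8.5691
H^(1/2) = 1.7855
r^(5/6) = 2.4250
v = 0.195 * 8.5691 * 1.7855 / 2.4250 = 1.2303 m/s

1.2303 m/s


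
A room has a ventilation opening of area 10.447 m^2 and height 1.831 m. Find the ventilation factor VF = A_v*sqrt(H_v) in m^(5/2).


sqrt(H_v) = 1.3531
VF = 10.447 * 1.3531 = 14.136 m^(5/2)

14.136 m^(5/2)


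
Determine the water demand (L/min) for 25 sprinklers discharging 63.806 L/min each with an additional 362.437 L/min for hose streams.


Sprinkler demand = 25 * 63.806 = 1595.15 L/min
Total = 1595.15 + 362.437 = 1957.587 L/min

1957.587 L/min


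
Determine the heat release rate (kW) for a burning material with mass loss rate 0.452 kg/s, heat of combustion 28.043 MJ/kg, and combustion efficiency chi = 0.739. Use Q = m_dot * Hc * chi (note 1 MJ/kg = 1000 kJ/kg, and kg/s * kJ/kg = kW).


Hc = 28.043 MJ/kg = 28.043 * 1000 kJ/kg = 28043 kJ/kg
Q = 0.452 kg/s * 28043 kJ/kg * 0.739 = 9367.1 kW

9367.1 kW


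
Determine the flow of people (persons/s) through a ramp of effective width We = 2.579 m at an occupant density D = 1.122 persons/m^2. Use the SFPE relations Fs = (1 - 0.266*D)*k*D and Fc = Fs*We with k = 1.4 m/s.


1 - 0.266*D = 1 - 0.266*1.122 = 0.70155
Fs = 0.70155 * 1.4 * 1.122 = 1.1020 persons/(s*m)
Fc = 1.1020 * 2.579 = 2.8420 persons/s

2.8420 persons/s


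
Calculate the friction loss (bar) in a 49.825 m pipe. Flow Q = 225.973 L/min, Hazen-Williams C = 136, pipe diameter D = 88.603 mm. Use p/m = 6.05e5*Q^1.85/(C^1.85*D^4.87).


Q^1.85 = 22647
C^1.85 = 8852.1
D^4.87 = 3.0484e+09
p/m = 0.00050774 bar/m
p_total = 0.00050774 * 49.825 = 0.025298 bar

0.025298 bar


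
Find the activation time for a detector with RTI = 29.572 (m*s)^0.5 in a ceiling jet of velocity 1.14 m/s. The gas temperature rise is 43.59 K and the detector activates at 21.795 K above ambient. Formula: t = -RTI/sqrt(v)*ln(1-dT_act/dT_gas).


dT_act/dT_gas = 0.5
ln(1 - 0.5) = -0.69315
t = -29.572 / sqrt(1.14) * -0.69315 = 19.198 s

19.198 s


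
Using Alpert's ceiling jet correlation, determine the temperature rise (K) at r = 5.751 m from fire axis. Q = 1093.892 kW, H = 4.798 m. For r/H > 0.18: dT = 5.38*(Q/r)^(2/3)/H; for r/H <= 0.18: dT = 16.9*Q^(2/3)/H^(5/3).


r/H = 5.751 / 4.798 = 1.1986
r/H > 0.18, so dT = 5.38*(Q/r)^(2/3)/H
Q/r = 190.21
(Q/r)^(2/3) = 33.074
dT = 5.38 * 33.074 / 4.798 = 37.086 K

37.086 K


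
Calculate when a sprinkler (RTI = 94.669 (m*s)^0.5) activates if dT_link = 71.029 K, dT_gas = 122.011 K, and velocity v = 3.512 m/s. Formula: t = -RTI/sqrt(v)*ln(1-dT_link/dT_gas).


dT_link/dT_gas = 0.58215
ln(1 - 0.58215) = -0.87264
t = -94.669 / sqrt(3.512) * -0.87264 = 44.082 s

44.082 s


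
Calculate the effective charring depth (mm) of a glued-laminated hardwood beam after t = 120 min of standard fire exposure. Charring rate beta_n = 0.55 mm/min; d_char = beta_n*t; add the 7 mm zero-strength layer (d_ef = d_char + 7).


d_char = 0.55 * 120 = 66 mm
d_ef = 66 + 1.0*7 = 73 mm

73 mm


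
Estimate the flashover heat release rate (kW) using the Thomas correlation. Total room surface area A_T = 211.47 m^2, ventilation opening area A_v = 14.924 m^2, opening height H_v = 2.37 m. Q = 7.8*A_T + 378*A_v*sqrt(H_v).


7.8*A_T = 1649.466
sqrt(H_v) = 1.5395
378*A_v*sqrt(H_v) = 8684.6
Q = 1649.466 + 8684.6 = 10334 kW

10334 kW


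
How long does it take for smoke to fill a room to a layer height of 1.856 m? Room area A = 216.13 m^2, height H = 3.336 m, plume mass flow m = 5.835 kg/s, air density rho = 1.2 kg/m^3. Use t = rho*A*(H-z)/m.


H - z = 1.48 m
t = 1.2 * 216.13 * 1.48 / 5.835 = 65.784 s

65.784 s


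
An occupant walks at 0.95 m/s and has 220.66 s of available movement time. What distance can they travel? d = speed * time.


d = 0.95 * 220.66 = 209.627 m

209.627 m


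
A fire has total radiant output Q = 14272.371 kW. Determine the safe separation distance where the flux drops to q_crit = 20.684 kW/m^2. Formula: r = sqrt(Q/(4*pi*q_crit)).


4*pi*q_crit = 259.92
Q/(4*pi*q_crit) = 54.910
r = sqrt(54.910) = 7.4101 m

7.4101 m


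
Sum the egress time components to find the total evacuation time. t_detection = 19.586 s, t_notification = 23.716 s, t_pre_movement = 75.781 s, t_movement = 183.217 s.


Total = 19.586 + 23.716 + 75.781 + 183.217 = 302.3 s

302.3 s


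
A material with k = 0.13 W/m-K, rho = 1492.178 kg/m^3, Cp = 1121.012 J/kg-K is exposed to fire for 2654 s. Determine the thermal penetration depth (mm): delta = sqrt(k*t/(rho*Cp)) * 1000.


alpha = 0.13 / (1492.178 * 1121.012) = 7.7716e-08 m^2/s
alpha * t = 0.00020626
delta = sqrt(0.00020626) * 1000 = 14.362 mm

14.362 mm


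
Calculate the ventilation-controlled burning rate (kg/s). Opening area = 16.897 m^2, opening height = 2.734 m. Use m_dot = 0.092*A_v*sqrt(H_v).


sqrt(H_v) = 1.6535
m_dot = 0.092 * 16.897 * 1.6535 = 2.5704 kg/s

2.5704 kg/s


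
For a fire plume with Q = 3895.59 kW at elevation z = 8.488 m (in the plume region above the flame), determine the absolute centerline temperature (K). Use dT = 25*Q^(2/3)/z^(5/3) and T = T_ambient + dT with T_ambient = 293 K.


Q^(2/3) = 247.58
z^(5/3) = 35.319
dT = 25 * 247.58 / 35.319 = 175.25 K
T = 293 + 175.25 = 468.25 K

468.25 K


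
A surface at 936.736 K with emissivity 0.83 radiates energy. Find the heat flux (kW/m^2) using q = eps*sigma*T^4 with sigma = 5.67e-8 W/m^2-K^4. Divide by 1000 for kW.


T^4 = 7.6996e+11
q = 0.83 * 5.67e-8 * 7.6996e+11 / 1000 = 36.235 kW/m^2

36.235 kW/m^2


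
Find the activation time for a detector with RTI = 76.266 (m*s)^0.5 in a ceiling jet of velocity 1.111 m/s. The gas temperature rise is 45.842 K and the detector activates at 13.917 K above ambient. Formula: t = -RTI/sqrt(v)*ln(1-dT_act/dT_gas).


dT_act/dT_gas = 0.30359
ln(1 - 0.30359) = -0.36181
t = -76.266 / sqrt(1.111) * -0.36181 = 26.179 s

26.179 s


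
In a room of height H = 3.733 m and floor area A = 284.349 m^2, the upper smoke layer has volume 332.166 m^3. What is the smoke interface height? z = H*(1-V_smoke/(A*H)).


V/(A*H) = 0.31293
1 - 0.31293 = 0.68707
z = 3.733 * 0.68707 = 2.5648 m

2.5648 m


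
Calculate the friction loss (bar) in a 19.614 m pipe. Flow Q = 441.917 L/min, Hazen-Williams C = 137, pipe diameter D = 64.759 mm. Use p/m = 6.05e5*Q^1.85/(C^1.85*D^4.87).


Q^1.85 = 78321
C^1.85 = 8972.9
D^4.87 = 6.6226e+08
p/m = 0.0079739 bar/m
p_total = 0.0079739 * 19.614 = 0.15640 bar

0.15640 bar


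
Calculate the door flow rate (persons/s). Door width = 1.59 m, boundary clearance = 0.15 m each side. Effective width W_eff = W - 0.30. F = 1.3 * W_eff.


W_eff = 1.59 - 0.30 = 1.29 m
F = 1.3 * 1.29 = 1.677 persons/s

1.677 persons/s


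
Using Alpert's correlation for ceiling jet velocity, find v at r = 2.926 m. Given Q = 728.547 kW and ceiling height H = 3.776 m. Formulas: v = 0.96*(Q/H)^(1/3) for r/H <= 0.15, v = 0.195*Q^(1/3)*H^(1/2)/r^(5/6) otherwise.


r/H = 2.926 / 3.776 = 0.77489
r/H > 0.15, so v = 0.195*Q^(1/3)*H^(1/2)/r^(5/6)
Q^(1/3) = 8.9981
H^(1/2) = 1.9432
r^(5/6) = 2.4466
v = 0.195 * 8.9981 * 1.9432 / 2.4466 = 1.3936 m/s

1.3936 m/s


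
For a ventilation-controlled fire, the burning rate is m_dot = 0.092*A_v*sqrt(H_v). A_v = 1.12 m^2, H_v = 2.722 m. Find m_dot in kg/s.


sqrt(H_v) = 1.6498
m_dot = 0.092 * 1.12 * 1.6498 = 0.17000 kg/s

0.17000 kg/s


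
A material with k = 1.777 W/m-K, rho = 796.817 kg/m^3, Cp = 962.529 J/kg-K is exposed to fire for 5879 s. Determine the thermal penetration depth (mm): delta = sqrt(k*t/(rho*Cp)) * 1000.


alpha = 1.777 / (796.817 * 962.529) = 2.3169e-06 m^2/s
alpha * t = 0.013621
delta = sqrt(0.013621) * 1000 = 116.71 mm

116.71 mm


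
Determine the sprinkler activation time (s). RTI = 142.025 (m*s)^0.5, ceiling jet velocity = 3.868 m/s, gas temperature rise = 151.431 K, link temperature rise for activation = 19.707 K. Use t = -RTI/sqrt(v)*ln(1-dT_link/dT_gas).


dT_link/dT_gas = 0.13014
ln(1 - 0.13014) = -0.13942
t = -142.025 / sqrt(3.868) * -0.13942 = 10.068 s

10.068 s


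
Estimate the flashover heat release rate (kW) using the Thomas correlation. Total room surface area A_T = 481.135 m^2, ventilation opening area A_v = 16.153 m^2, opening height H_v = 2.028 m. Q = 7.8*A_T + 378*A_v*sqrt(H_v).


7.8*A_T = 3752.853
sqrt(H_v) = 1.4241
378*A_v*sqrt(H_v) = 8695.2
Q = 3752.853 + 8695.2 = 12448 kW

12448 kW


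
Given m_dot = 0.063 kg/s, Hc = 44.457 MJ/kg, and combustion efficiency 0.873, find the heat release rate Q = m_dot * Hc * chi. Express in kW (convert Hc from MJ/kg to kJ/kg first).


Hc = 44.457 MJ/kg = 44.457 * 1000 kJ/kg = 44457 kJ/kg
Q = 0.063 kg/s * 44457 kJ/kg * 0.873 = 2445.1 kW

2445.1 kW


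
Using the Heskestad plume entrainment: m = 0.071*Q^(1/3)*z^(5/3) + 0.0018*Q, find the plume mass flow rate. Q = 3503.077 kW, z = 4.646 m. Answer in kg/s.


Q^(1/3) = 15.187
z^(5/3) = 12.936
First term = 0.071 * 15.187 * 12.936 = 13.949
Second term = 0.0018 * 3503.077 = 6.3055
m = 20.254 kg/s

20.254 kg/s


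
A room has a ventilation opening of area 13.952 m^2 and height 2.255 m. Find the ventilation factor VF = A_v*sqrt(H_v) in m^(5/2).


sqrt(H_v) = 1.5017
VF = 13.952 * 1.5017 = 20.951 m^(5/2)

20.951 m^(5/2)


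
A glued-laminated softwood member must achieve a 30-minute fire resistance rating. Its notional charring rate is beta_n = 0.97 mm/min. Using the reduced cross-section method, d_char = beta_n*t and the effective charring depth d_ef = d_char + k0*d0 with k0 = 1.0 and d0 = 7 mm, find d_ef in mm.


d_char = 0.97 * 30 = 29.1 mm
d_ef = 29.1 + 1.0*7 = 36.1 mm

36.1 mm


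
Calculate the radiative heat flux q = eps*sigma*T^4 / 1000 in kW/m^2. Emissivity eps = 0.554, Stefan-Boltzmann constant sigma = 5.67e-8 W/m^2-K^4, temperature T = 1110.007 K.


T^4 = 1.5181e+12
q = 0.554 * 5.67e-8 * 1.5181e+12 / 1000 = 47.687 kW/m^2

47.687 kW/m^2


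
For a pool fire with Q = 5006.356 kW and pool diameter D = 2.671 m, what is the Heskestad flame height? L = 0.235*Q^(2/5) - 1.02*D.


Q^(2/5) = 30.186
0.235 * Q^(2/5) = 7.0938
1.02 * D = 2.7244
L = 4.3693 m

4.3693 m


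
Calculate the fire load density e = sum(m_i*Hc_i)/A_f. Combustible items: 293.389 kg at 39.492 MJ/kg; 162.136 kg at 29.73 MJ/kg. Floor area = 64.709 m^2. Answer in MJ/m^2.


Total energy = 293.389*39.492 + 162.136*29.73
= 11586.52 + 4820.303
= 16406.82 MJ
e = 16406.82 / 64.709 = 253.55 MJ/m^2

253.55 MJ/m^2


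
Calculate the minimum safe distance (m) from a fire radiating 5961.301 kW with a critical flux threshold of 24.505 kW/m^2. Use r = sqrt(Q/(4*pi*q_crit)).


4*pi*q_crit = 307.94
Q/(4*pi*q_crit) = 19.359
r = sqrt(19.359) = 4.3999 m

4.3999 m


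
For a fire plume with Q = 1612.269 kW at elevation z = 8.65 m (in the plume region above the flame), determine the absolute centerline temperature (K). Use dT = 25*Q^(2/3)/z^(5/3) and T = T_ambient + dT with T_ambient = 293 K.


Q^(2/3) = 137.50
z^(5/3) = 36.450
dT = 25 * 137.50 / 36.450 = 94.306 K
T = 293 + 94.306 = 387.31 K

387.31 K


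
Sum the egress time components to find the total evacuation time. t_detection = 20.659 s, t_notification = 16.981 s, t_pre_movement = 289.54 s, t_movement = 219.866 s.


Total = 20.659 + 16.981 + 289.54 + 219.866 = 547.046 s

547.046 s


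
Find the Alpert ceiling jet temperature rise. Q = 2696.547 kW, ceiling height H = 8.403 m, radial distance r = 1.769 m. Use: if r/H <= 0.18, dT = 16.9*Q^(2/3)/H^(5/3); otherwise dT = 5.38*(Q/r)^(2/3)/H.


r/H = 1.769 / 8.403 = 0.21052
r/H > 0.18, so dT = 5.38*(Q/r)^(2/3)/H
Q/r = 1524.3
(Q/r)^(2/3) = 132.45
dT = 5.38 * 132.45 / 8.403 = 84.801 K

84.801 K


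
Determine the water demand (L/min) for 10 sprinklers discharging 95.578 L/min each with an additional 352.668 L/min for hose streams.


Sprinkler demand = 10 * 95.578 = 955.78 L/min
Total = 955.78 + 352.668 = 1308.448 L/min

1308.448 L/min


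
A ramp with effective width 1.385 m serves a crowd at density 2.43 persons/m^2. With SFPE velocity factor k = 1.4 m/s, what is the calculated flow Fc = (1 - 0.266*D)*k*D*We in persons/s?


1 - 0.266*D = 1 - 0.266*2.43 = 0.35362
Fs = 0.35362 * 1.4 * 2.43 = 1.2030 persons/(s*m)
Fc = 1.2030 * 1.385 = 1.6662 persons/s

1.6662 persons/s


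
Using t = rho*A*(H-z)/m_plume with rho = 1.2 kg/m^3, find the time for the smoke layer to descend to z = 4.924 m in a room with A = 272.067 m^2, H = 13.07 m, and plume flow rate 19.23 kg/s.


H - z = 8.146 m
t = 1.2 * 272.067 * 8.146 / 19.23 = 138.30 s

138.30 s


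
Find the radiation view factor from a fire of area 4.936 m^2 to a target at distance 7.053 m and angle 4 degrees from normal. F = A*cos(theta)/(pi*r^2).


cos(4 deg) = 0.99756
pi*r^2 = 156.28
F = 4.936 * 0.99756 / 156.28 = 0.031508

0.031508


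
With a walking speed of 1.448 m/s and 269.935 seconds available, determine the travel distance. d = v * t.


d = 1.448 * 269.935 = 390.87 m

390.87 m


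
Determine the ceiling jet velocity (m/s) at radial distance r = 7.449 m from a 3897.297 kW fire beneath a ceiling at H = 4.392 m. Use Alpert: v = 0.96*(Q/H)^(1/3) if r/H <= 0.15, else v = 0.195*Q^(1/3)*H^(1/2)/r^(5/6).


r/H = 7.449 / 4.392 = 1.6960
r/H > 0.15, so v = 0.195*Q^(1/3)*H^(1/2)/r^(5/6)
Q^(1/3) = 15.737
H^(1/2) = 2.0957
r^(5/6) = 5.3303
v = 0.195 * 15.737 * 2.0957 / 5.3303 = 1.2065 m/s

1.2065 m/s


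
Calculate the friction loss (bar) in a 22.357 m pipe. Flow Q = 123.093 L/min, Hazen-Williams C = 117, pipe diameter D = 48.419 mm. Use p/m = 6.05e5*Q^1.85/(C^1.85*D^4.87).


Q^1.85 = 7360.9
C^1.85 = 6701.1
D^4.87 = 1.6070e+08
p/m = 0.0041354 bar/m
p_total = 0.0041354 * 22.357 = 0.092455 bar

0.092455 bar


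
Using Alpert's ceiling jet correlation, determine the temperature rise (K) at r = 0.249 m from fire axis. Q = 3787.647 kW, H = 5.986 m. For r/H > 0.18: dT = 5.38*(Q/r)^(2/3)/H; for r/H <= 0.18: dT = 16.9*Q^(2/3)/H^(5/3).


r/H = 0.249 / 5.986 = 0.041597
r/H <= 0.18, so dT = 16.9*Q^(2/3)/H^(5/3)
Q^(2/3) = 242.99
H^(5/3) = 19.735
dT = 16.9 * 242.99 / 19.735 = 208.08 K

208.08 K


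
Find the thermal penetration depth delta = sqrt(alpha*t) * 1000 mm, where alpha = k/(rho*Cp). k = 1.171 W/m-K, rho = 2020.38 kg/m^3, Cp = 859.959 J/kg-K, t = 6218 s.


alpha = 1.171 / (2020.38 * 859.959) = 6.7398e-07 m^2/s
alpha * t = 0.0041908
delta = sqrt(0.0041908) * 1000 = 64.736 mm

64.736 mm


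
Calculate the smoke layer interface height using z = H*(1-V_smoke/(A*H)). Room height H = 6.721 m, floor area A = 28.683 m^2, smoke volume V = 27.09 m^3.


V/(A*H) = 0.14052
1 - 0.14052 = 0.85948
z = 6.721 * 0.85948 = 5.7765 m

5.7765 m


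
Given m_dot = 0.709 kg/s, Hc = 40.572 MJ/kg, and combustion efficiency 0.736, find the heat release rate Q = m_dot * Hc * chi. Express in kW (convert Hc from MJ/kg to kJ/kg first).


Hc = 40.572 MJ/kg = 40.572 * 1000 kJ/kg = 40572 kJ/kg
Q = 0.709 kg/s * 40572 kJ/kg * 0.736 = 21171 kW

21171 kW


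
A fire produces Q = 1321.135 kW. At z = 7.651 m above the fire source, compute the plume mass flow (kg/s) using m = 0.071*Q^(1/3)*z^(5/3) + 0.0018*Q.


Q^(1/3) = 10.973
z^(5/3) = 29.707
First term = 0.071 * 10.973 * 29.707 = 23.144
Second term = 0.0018 * 1321.135 = 2.3780
m = 25.522 kg/s

25.522 kg/s


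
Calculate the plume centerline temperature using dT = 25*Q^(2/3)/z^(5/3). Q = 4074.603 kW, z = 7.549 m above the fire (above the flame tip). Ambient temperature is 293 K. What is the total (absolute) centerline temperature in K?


Q^(2/3) = 255.11
z^(5/3) = 29.050
dT = 25 * 255.11 / 29.050 = 219.54 K
T = 293 + 219.54 = 512.54 K

512.54 K


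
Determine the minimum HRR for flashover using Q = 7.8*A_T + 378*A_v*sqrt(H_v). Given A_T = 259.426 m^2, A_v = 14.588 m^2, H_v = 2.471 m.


7.8*A_T = 2023.5
sqrt(H_v) = 1.5719
378*A_v*sqrt(H_v) = 8668.1
Q = 2023.5 + 8668.1 = 10692 kW

10692 kW


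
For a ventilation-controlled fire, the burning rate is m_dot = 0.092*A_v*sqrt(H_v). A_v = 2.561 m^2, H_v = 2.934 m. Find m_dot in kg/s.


sqrt(H_v) = 1.7129
m_dot = 0.092 * 2.561 * 1.7129 = 0.40358 kg/s

0.40358 kg/s


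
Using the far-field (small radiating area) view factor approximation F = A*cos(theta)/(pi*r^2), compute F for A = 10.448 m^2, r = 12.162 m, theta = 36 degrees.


cos(36 deg) = 0.80902
pi*r^2 = 464.69
F = 10.448 * 0.80902 / 464.69 = 0.018190

0.018190


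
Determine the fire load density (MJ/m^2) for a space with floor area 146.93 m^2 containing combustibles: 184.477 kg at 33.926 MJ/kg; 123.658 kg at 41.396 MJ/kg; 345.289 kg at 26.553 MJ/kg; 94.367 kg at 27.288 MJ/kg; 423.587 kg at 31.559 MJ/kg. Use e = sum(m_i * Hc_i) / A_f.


Total energy = 184.477*33.926 + 123.658*41.396 + 345.289*26.553 + 94.367*27.288 + 423.587*31.559
= 6258.567 + 5118.947 + 9168.459 + 2575.087 + 13367.98
= 36489.04 MJ
e = 36489.04 / 146.93 = 248.34 MJ/m^2

248.34 MJ/m^2


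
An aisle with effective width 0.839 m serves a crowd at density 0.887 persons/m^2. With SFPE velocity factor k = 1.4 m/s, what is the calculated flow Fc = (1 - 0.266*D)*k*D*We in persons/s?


1 - 0.266*D = 1 - 0.266*0.887 = 0.76406
Fs = 0.76406 * 1.4 * 0.887 = 0.94881 persons/(s*m)
Fc = 0.94881 * 0.839 = 0.79605 persons/s

0.79605 persons/s


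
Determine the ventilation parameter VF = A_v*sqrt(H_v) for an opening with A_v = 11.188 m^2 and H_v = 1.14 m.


sqrt(H_v) = 1.0677
VF = 11.188 * 1.0677 = 11.946 m^(5/2)

11.946 m^(5/2)


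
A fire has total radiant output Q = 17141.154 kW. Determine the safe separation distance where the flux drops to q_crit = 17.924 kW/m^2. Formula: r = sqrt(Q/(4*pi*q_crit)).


4*pi*q_crit = 225.24
Q/(4*pi*q_crit) = 76.102
r = sqrt(76.102) = 8.7236 m

8.7236 m


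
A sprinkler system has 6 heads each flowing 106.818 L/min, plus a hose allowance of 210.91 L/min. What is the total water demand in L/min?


Sprinkler demand = 6 * 106.818 = 640.908 L/min
Total = 640.908 + 210.91 = 851.818 L/min

851.818 L/min


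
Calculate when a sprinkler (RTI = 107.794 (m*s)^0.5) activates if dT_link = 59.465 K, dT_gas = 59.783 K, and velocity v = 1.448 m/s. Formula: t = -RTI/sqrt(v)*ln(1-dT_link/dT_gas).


dT_link/dT_gas = 0.99468
ln(1 - 0.99468) = -5.2364
t = -107.794 / sqrt(1.448) * -5.2364 = 469.08 s

469.08 s


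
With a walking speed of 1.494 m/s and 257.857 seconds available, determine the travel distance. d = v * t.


d = 1.494 * 257.857 = 385.24 m

385.24 m


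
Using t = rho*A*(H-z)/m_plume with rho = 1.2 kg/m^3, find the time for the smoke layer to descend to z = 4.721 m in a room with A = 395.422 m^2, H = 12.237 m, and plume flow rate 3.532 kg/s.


H - z = 7.516 m
t = 1.2 * 395.422 * 7.516 / 3.532 = 1009.7 s

1009.7 s


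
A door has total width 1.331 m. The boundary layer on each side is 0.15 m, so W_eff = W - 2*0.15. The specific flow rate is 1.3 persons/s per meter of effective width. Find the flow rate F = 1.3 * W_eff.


W_eff = 1.331 - 0.30 = 1.031 m
F = 1.3 * 1.031 = 1.3403 persons/s

1.3403 persons/s


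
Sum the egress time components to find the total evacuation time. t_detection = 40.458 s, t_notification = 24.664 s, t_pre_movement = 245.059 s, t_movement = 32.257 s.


Total = 40.458 + 24.664 + 245.059 + 32.257 = 342.438 s

342.438 s


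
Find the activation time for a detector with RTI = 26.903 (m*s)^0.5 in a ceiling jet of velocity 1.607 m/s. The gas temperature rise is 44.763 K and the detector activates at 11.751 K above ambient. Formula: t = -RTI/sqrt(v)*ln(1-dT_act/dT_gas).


dT_act/dT_gas = 0.26252
ln(1 - 0.26252) = -0.30451
t = -26.903 / sqrt(1.607) * -0.30451 = 6.4624 s

6.4624 s


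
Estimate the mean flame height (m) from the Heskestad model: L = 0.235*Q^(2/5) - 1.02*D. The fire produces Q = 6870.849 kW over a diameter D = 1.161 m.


Q^(2/5) = 34.261
0.235 * Q^(2/5) = 8.0514
1.02 * D = 1.1842
L = 6.8672 m

6.8672 m


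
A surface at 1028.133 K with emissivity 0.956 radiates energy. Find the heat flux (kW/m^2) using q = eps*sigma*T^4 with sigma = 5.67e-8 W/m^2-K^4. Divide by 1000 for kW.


T^4 = 1.1174e+12
q = 0.956 * 5.67e-8 * 1.1174e+12 / 1000 = 60.567 kW/m^2

60.567 kW/m^2


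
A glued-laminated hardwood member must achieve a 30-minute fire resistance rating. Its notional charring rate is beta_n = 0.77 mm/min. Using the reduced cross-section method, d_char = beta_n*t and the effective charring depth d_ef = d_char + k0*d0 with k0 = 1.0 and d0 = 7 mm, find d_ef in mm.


d_char = 0.77 * 30 = 23.1 mm
d_ef = 23.1 + 1.0*7 = 30.1 mm

30.1 mm


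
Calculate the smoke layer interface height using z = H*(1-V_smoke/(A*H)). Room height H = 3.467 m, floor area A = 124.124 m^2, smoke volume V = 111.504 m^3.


V/(A*H) = 0.25911
1 - 0.25911 = 0.74089
z = 3.467 * 0.74089 = 2.5687 m

2.5687 m


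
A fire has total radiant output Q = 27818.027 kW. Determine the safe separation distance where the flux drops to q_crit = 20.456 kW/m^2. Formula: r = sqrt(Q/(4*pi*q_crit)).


4*pi*q_crit = 257.06
Q/(4*pi*q_crit) = 108.22
r = sqrt(108.22) = 10.403 m

10.403 m


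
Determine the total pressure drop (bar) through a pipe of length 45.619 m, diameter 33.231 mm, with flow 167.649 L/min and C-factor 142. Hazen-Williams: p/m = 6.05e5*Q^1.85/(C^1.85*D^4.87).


Q^1.85 = 13036
C^1.85 = 9588.1
D^4.87 = 2.5699e+07
p/m = 0.032007 bar/m
p_total = 0.032007 * 45.619 = 1.4601 bar

1.4601 bar


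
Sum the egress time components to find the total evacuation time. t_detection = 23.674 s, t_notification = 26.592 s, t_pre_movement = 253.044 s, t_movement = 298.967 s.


Total = 23.674 + 26.592 + 253.044 + 298.967 = 602.277 s

602.277 s


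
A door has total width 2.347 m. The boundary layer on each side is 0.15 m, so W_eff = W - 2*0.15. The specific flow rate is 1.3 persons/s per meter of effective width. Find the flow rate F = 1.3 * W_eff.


W_eff = 2.347 - 0.30 = 2.047 m
F = 1.3 * 2.047 = 2.6611 persons/s

2.6611 persons/s


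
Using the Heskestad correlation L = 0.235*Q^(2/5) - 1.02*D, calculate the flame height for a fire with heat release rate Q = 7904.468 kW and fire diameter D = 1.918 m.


Q^(2/5) = 36.237
0.235 * Q^(2/5) = 8.5156
1.02 * D = 1.9564
L = 6.5593 m

6.5593 m


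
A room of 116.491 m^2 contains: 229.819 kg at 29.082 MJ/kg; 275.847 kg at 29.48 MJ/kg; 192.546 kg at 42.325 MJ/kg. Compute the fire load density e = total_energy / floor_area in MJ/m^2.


Total energy = 229.819*29.082 + 275.847*29.48 + 192.546*42.325
= 6683.596 + 8131.970 + 8149.509
= 22965.08 MJ
e = 22965.08 / 116.491 = 197.14 MJ/m^2

197.14 MJ/m^2


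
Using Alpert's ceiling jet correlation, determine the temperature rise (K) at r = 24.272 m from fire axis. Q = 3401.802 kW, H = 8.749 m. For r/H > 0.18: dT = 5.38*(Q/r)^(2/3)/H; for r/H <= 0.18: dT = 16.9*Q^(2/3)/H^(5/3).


r/H = 24.272 / 8.749 = 2.7743
r/H > 0.18, so dT = 5.38*(Q/r)^(2/3)/H
Q/r = 140.15
(Q/r)^(2/3) = 26.982
dT = 5.38 * 26.982 / 8.749 = 16.592 K

16.592 K
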